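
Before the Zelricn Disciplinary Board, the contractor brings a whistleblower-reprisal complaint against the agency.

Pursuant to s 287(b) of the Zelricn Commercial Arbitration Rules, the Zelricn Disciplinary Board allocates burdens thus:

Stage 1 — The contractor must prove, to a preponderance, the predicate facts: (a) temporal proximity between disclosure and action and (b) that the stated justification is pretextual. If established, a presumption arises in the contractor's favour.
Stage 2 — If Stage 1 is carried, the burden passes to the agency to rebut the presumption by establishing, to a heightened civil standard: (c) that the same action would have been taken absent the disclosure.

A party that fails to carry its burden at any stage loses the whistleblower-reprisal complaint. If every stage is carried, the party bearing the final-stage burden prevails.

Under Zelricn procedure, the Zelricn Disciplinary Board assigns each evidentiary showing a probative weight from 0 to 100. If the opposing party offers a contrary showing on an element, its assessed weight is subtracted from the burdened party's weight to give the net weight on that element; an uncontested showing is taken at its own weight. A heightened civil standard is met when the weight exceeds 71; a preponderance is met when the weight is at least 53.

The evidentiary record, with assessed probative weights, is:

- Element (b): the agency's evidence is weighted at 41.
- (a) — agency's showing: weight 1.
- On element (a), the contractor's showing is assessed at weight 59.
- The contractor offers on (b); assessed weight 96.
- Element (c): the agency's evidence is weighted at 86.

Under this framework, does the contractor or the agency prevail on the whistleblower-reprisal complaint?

Stage 1 (contractor, a preponderance, weight is at least 53): (a) net 59−1=58 ≥ 53 — meets; (b) net 96−41=55 ≥ 53 — meets.
  Stage 1 is satisfied; the onus moves to the agency.
Stage 2 (agency, a heightened civil standard, weight exceeds 71): (c) 86 > 71 — meets.
  The agency carries the last stage.
All stages carried — the agency prevails.

agency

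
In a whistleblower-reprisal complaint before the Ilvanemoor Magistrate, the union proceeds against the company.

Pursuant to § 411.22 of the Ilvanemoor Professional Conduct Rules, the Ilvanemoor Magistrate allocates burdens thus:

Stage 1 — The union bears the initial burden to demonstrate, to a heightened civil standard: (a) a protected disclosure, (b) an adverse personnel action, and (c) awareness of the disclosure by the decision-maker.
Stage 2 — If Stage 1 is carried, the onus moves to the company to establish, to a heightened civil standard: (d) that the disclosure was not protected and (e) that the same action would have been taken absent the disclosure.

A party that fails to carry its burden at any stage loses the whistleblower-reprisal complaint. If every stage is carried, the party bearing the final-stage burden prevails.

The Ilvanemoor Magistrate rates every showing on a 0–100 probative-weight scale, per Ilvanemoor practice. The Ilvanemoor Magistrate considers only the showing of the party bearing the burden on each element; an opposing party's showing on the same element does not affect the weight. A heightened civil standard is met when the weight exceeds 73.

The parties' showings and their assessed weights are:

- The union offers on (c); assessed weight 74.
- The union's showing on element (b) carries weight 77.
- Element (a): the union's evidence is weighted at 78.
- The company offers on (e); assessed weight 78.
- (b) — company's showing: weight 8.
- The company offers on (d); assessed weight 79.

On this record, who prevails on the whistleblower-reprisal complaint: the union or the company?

company

Stage 1 — burden on union; standard: a heightened civil standard (weight exceeds 73).
    (a): 78 > 73 [met]
    (b): 77 (company's 8 disregarded) > 73 [met]
    (c): 74 > 73 [met]
  Stage 1 is satisfied; the onus moves to the company.
Stage 2 — burden on company; standard: a heightened civil standard (weight exceeds 73).
    (d): 79 > 73 [met]
    (e): 78 > 73 [met]
  Stage 2 carried; the final stage is satisfied.
All stages carried — the company prevails.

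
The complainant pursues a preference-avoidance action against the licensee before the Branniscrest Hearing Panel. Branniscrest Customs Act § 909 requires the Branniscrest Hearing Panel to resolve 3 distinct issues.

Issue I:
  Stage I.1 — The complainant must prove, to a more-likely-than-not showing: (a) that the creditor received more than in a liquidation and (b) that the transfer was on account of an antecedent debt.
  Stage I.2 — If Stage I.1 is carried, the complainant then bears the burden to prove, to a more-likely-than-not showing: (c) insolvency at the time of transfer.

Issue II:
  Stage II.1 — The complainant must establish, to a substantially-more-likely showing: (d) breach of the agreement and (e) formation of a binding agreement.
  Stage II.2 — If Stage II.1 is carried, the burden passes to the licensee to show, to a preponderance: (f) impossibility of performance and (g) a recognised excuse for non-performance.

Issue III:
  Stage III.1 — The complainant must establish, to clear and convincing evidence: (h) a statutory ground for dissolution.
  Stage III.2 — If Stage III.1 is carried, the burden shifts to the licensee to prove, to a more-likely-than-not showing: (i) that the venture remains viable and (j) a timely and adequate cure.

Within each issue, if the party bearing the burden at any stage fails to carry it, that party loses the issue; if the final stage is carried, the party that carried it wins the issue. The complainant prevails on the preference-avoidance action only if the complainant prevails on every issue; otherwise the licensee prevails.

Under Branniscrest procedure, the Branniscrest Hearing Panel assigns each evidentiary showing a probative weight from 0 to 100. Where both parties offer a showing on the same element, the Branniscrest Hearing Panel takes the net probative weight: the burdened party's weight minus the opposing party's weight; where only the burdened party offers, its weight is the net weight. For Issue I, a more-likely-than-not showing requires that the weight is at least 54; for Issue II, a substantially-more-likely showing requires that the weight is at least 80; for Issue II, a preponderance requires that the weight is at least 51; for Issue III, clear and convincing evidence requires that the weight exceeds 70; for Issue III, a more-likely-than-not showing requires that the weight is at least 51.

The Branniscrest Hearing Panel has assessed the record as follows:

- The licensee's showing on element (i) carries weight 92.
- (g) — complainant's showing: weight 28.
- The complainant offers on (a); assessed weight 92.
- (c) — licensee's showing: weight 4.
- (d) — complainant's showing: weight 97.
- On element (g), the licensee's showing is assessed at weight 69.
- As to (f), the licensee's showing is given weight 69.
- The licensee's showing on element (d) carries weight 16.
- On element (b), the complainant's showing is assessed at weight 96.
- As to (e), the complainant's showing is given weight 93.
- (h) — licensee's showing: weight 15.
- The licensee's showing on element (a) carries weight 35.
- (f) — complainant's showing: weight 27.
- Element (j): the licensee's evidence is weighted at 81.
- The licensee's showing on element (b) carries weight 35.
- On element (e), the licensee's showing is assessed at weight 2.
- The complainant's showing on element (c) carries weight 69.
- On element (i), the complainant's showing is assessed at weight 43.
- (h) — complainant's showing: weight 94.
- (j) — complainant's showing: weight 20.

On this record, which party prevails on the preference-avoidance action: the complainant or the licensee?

— Issue I —
Stage I.1 — burden on complainant; standard: a more-likely-than-not showing (weight is at least 54).
    (a): 92 − 35 = 57 ≥ 54 [met]
    (b): 96 − 35 = 61 ≥ 54 [met]
  Stage I.1 carried; the burden remains with the complainant.
Stage I.2 — burden on complainant; standard: a more-likely-than-not showing (weight is at least 54).
    (c): 69 − 4 = 65 ≥ 54 [met]
  The complainant carries the last stage.
All stages carried — the complainant prevails on this issue.
— Issue II —
Stage II.1 (complainant, a substantially-more-likely showing, weight is at least 80): (d) net 97−16=81 ≥ 80 — meets; (e) net 93−2=91 ≥ 80 — meets.
  The complainant carries Stage II.1; the licensee now bears the burden.
Stage II.2 (licensee, a preponderance, weight is at least 51): (f) net 69−27=42 < 51 — fails; (g) net 69−28=41 < 51 — fails.
  The licensee does not carry Stage II.2.
So the complainant prevails on this issue.
— Issue III —
Stage III.1 (complainant, clear and convincing evidence, weight exceeds 70): (h) net 94−15=79 > 70 — meets.
  Stage III.1 carried; the burden shifts to the licensee.
Stage III.2 (licensee, a more-likely-than-not showing, weight is at least 51): (i) net 92−43=49 < 51 — fails; (j) net 81−20=61 ≥ 51 — meets.
  Not every element is met, so the licensee fails to carry Stage III.2.
The complainant prevails on this issue.
Per-issue: Issue I → complainant; Issue II → complainant; Issue III → complainant. The complainant must prevail on every issue; overall, the complainant prevails.

complainant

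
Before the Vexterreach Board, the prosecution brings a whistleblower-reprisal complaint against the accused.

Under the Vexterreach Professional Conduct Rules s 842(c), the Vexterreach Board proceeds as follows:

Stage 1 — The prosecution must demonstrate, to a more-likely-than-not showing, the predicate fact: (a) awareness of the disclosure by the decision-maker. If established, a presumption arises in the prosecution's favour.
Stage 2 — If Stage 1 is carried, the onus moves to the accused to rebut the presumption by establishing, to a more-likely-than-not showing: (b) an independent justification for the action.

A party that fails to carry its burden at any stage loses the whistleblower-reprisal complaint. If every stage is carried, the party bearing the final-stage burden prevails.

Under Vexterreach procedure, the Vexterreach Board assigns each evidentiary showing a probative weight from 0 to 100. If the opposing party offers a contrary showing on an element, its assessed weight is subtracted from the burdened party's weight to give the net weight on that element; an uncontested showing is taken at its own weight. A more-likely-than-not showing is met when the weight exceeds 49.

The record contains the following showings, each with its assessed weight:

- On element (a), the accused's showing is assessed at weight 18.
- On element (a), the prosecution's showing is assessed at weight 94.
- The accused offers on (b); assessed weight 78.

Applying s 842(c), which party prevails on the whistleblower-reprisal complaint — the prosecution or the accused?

Stage 1 — burden on prosecution; standard: a more-likely-than-not showing (weight exceeds 49).
    (a): 94 − 18 = 76 > 49 [met]
  The prosecution carries Stage 1; the accused now bears the burden.
Stage 2 — burden on accused; standard: a more-likely-than-not showing (weight exceeds 49).
    (b): 78 > 49 [met]
  Stage 2 carried; the final stage is satisfied.
Every stage carried; the accused prevails.

accused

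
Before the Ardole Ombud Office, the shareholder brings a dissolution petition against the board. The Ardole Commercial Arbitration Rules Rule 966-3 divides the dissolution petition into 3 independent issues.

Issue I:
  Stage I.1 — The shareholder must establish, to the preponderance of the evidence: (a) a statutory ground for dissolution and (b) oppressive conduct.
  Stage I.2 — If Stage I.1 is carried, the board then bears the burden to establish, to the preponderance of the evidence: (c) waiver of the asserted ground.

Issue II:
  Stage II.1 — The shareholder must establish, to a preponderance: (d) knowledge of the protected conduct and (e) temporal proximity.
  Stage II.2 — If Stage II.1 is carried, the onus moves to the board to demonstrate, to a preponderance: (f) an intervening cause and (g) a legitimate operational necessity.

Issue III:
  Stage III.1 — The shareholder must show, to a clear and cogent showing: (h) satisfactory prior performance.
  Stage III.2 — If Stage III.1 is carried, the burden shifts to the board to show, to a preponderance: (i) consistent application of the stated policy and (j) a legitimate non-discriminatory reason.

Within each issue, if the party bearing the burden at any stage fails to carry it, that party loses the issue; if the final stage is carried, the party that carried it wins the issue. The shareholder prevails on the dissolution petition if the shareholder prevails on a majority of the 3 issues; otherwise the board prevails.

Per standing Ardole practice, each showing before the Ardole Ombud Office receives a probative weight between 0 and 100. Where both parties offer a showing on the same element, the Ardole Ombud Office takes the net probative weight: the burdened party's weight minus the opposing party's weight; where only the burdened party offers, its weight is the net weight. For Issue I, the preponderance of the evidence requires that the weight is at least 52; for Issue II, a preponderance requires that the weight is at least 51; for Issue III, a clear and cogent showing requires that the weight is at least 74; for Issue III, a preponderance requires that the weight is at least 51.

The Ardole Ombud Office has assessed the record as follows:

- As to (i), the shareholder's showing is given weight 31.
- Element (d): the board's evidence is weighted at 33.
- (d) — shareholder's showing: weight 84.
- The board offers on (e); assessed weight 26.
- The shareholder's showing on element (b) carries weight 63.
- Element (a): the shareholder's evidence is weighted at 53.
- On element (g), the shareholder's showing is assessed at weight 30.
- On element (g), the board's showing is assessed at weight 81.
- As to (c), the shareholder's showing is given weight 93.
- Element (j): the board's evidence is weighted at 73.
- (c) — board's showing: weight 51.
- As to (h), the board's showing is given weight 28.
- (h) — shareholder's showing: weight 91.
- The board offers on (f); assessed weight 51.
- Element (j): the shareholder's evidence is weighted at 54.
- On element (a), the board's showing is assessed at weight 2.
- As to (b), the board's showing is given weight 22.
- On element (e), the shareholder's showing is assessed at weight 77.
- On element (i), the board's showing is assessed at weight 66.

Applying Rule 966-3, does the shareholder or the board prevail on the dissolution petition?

board

— Issue I —
Stage I.1 — burden on shareholder; standard: the preponderance of the evidence (weight is at least 52).
    (a): 53 − 2 = 51 < 52 [not met]
    (b): 63 − 22 = 41 < 52 [not met]
  Not every element is met, so the shareholder fails to carry Stage I.1.
The analysis ends at Stage I.1; the board prevails on this issue.
— Issue II —
At Stage II.1 the shareholder must meet a preponderance (weight is at least 51): on (d) the weight is 84 less the opposing 33 gives net 51, which does reach 51, so (d) meets the standard; on (e) the weight is 77 less the opposing 26 gives net 51, ≥ 51, so (e) meets the standard.
  The shareholder carries Stage II.1; the board now bears the burden.
At Stage II.2 the board must meet a preponderance (weight is at least 51): on (f) the weight is 51, ≥ 51, so (f) meets the standard; on (g) the weight is 81 less the opposing 30 gives net 51, ≥ 51, so (g) meets the standard.
  The board carries the last stage.
With every stage satisfied, the board prevails on this issue.
— Issue III —
At Stage III.1 the shareholder must meet a clear and cogent showing (weight is at least 74): on (h) the weight is 91 less the opposing 28 gives net 63, < 74, so (h) does not meet the standard.
  The shareholder does not carry Stage III.1.
So the board prevails on this issue.
Per-issue: Issue I → board; Issue II → board; Issue III → board. The shareholder must prevail on a majority of issues; overall, the board prevails.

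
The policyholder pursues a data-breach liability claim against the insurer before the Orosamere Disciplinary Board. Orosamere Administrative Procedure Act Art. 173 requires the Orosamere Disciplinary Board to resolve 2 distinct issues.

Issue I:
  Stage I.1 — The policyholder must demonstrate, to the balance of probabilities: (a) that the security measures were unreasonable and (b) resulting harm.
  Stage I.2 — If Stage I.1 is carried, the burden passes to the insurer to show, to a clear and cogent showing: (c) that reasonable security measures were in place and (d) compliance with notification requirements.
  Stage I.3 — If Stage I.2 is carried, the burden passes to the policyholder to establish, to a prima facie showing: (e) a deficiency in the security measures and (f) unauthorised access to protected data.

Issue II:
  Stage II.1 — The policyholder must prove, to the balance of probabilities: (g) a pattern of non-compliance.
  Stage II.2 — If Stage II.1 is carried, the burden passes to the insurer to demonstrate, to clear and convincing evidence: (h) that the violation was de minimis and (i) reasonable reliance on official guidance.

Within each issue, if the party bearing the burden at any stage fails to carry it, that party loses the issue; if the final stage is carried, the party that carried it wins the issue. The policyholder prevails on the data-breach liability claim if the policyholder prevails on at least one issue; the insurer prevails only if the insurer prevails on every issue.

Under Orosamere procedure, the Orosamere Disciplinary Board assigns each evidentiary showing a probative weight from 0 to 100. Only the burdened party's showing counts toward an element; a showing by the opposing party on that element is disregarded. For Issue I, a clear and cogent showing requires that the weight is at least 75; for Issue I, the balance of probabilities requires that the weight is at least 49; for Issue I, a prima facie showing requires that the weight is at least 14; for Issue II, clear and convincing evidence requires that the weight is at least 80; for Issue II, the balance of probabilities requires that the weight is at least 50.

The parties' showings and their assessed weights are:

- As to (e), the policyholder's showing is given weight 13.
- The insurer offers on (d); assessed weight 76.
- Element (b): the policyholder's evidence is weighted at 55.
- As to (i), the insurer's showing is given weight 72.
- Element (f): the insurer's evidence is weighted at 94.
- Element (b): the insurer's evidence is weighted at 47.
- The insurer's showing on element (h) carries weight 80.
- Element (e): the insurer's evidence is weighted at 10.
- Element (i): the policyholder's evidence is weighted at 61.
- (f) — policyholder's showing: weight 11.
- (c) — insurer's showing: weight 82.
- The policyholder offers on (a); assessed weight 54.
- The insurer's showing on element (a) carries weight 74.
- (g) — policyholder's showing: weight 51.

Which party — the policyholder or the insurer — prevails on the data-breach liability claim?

— Issue I —
Stage I.1 — burden on policyholder; standard: the balance of probabilities (weight is at least 49).
    (a): 54 (insurer's 74 disregarded) ≥ 49 [met]
    (b): 55 (insurer's 47 disregarded) ≥ 49 [met]
  All elements met. The burden passes to the insurer.
Stage I.2 — burden on insurer; standard: a clear and cogent showing (weight is at least 75).
    (c): 82 ≥ 75 [met]
    (d): 76 ≥ 75 [met]
  Stage I.2 carried; the burden shifts to the policyholder.
Stage I.3 — burden on policyholder; standard: a prima facie showing (weight is at least 14).
    (e): 13 (insurer's 10 disregarded) < 14 [not met]
    (f): 11 (insurer's 94 disregarded) < 14 [not met]
  Not every element is met, so the policyholder fails to carry Stage I.3.
So the insurer prevails on this issue.
— Issue II —
Stage II.1 — burden on policyholder; standard: the balance of probabilities (weight is at least 50).
    (g): 51 ≥ 50 [met]
  Stage II.1 is satisfied; the onus moves to the insurer.
Stage II.2 — burden on insurer; standard: clear and convincing evidence (weight is at least 80).
    (h): 80 ≥ 80 [met]
    (i): 72 (policyholder's 61 disregarded) < 80 [not met]
  Not every element is met, so the insurer fails to carry Stage II.2.
The policyholder prevails on this issue.
Per-issue: Issue I → insurer; Issue II → policyholder. The policyholder must prevail on at least one issue; overall, the policyholder prevails.

policyholder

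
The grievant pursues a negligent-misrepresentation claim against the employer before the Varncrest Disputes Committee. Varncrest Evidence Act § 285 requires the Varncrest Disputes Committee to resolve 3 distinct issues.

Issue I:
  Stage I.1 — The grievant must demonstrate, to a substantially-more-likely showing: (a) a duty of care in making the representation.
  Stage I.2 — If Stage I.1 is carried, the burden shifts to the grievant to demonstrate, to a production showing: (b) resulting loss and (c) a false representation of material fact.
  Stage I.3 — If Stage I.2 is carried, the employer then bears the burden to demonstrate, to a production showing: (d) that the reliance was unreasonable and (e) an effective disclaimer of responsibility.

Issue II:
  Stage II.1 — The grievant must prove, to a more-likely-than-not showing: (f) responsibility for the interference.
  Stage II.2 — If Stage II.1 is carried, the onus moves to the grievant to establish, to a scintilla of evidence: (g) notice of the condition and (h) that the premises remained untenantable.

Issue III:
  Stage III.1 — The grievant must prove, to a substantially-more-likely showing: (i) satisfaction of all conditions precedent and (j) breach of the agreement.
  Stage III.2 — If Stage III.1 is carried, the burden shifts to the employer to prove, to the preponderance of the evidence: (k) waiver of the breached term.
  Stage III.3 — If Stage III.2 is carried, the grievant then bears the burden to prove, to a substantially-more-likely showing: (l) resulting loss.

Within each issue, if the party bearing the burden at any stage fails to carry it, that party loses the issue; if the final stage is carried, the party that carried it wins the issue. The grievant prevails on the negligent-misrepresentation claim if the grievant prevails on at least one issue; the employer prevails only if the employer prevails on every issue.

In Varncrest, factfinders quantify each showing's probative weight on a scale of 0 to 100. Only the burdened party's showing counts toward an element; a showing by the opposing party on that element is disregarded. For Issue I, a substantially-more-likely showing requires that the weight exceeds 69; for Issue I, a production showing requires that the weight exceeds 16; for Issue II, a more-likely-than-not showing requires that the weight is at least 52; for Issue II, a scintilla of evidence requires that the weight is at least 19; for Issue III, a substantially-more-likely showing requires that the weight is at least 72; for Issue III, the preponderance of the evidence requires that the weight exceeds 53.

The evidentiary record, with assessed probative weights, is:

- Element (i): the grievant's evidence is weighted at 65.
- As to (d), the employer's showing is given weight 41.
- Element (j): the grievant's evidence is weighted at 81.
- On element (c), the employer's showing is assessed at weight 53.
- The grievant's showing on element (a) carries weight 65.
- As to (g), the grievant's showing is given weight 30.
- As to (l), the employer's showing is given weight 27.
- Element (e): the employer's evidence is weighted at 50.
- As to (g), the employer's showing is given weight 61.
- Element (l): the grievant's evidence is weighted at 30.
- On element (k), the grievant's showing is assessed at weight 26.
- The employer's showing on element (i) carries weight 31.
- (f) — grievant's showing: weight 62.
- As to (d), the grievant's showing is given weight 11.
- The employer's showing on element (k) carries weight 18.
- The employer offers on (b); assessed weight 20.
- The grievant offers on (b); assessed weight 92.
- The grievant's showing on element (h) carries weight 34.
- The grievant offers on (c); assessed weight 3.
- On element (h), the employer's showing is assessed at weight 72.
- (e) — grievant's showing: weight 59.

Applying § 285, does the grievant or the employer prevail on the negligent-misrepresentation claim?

— Issue I —
At Stage I.1 the grievant must meet a substantially-more-likely showing (weight exceeds 69): on (a) the weight is 65, which does not exceed 69, so (a) does not meet the standard.
  The grievant does not carry Stage I.1.
The analysis ends at Stage I.1; the employer prevails on this issue.
— Issue II —
Stage II.1 (grievant, a more-likely-than-not showing, weight is at least 52): (f) 62 ≥ 52 — meets.
  Stage II.1 is satisfied; the grievant continues to bear the burden.
Stage II.2 (grievant, a scintilla of evidence, weight is at least 19): (g) 30 (employer's 61 disregarded) ≥ 19 — meets; (h) 34 (employer's 72 disregarded) ≥ 19 — meets.
  Stage II.2 carried; the final stage is satisfied.
Every stage carried; the grievant prevails on this issue.
— Issue III —
Stage III.1 — burden on grievant; standard: a substantially-more-likely showing (weight is at least 72).
    (i): 65 (employer's 31 disregarded) < 72 [not met]
    (j): 81 ≥ 72 [met]
  Stage III.1 not carried; the grievant fails its burden.
The analysis ends at Stage III.1; the employer prevails on this issue.
Per-issue: Issue I → employer; Issue II → grievant; Issue III → employer. The grievant must prevail on at least one issue; overall, the grievant prevails.

grievant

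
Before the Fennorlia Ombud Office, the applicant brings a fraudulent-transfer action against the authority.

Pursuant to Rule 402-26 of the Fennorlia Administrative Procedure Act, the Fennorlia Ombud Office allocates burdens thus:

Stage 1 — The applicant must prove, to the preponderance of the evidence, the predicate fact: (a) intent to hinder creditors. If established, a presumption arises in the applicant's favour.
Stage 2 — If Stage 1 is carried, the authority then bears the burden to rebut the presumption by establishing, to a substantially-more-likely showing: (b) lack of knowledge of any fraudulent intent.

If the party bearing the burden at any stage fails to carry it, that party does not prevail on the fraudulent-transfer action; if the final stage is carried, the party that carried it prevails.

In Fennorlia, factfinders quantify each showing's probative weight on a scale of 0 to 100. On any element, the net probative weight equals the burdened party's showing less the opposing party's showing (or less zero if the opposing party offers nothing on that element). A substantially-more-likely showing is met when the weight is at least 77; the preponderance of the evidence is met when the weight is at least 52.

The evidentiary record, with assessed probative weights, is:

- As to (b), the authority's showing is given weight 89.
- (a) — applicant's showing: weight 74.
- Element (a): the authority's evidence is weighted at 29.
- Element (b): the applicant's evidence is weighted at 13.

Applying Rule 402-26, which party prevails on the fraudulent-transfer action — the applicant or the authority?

authority

Stage 1 — burden on applicant; standard: the preponderance of the evidence (weight is at least 52).
    (a): 74 − 29 = 45 < 52 [not met]
  Stage 1 not carried; the applicant fails its burden.
The authority prevails.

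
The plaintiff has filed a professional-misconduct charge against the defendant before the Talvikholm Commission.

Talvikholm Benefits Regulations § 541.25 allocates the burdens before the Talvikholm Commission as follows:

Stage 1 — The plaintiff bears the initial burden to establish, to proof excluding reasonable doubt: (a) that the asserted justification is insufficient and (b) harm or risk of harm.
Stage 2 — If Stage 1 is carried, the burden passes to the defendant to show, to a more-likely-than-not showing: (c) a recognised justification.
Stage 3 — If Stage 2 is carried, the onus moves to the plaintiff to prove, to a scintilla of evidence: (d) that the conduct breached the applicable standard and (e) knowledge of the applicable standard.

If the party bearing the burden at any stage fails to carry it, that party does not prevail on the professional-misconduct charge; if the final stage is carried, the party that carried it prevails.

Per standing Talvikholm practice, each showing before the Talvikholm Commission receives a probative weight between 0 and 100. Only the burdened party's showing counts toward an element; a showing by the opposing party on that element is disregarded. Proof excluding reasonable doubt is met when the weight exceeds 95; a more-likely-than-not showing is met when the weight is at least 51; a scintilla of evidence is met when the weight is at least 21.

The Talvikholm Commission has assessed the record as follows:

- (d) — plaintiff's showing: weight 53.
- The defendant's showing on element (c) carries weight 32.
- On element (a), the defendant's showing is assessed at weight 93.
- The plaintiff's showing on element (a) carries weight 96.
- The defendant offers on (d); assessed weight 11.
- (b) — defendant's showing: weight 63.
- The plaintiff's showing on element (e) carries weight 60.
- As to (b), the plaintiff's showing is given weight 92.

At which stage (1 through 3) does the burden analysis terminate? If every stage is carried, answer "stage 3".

stage 1

At Stage 1 the plaintiff must meet proof excluding reasonable doubt (weight exceeds 95): on (a) the weight is 96 (the defendant's 93 is given no effect), > 95, so (a) meets the standard; on (b) the weight is 92 (the defendant's 63 is given no effect), ≤ 95, so (b) does not meet the standard.
  The plaintiff does not carry Stage 1.
The defendant prevails.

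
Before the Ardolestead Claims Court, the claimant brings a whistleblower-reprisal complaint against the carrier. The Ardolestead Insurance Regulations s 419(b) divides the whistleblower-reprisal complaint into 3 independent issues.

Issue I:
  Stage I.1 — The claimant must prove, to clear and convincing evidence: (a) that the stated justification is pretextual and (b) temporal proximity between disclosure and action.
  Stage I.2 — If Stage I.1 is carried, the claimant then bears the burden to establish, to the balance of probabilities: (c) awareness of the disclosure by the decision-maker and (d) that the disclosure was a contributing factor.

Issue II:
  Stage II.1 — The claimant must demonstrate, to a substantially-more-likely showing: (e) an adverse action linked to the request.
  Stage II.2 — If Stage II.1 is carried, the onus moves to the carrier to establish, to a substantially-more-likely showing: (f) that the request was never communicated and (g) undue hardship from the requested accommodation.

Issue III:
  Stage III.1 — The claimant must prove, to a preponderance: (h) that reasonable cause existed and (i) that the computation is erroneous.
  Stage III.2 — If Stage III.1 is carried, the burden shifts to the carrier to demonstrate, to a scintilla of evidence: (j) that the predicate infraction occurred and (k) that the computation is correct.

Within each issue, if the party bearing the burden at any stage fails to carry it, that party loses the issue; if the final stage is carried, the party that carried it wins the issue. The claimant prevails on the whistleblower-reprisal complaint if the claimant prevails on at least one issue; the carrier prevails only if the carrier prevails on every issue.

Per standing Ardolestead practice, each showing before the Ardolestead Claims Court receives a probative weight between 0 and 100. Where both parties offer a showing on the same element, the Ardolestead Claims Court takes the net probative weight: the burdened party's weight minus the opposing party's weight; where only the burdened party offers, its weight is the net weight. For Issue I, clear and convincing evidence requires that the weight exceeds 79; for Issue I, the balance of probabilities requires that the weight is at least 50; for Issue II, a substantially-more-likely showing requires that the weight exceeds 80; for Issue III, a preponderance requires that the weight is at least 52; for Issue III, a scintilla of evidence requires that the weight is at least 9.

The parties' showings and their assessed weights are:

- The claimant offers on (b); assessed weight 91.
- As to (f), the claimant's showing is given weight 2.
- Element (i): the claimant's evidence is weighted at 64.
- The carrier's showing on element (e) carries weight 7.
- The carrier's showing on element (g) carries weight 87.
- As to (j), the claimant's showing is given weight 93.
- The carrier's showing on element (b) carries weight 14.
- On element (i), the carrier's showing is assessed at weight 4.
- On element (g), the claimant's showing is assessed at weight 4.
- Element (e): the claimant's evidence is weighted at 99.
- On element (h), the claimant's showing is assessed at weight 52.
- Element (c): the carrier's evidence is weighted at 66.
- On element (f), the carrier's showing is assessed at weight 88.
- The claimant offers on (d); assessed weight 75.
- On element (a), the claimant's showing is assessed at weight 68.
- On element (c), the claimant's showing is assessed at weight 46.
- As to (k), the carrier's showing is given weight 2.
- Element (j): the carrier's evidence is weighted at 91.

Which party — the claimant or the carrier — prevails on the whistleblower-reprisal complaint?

claimant

— Issue I —
Stage I.1 (claimant, clear and convincing evidence, weight exceeds 79): (a) 68 ≤ 79 — fails; (b) net 91−14=77 ≤ 79 — fails.
  Stage I.1 not carried; the claimant fails its burden.
The carrier prevails on this issue.
— Issue II —
At Stage II.1 the claimant must meet a substantially-more-likely showing (weight exceeds 80): on (e) the weight is 99 less the opposing 7 gives net 92, which does exceed 80, so (e) meets the standard.
  All elements met. The burden passes to the carrier.
At Stage II.2 the carrier must meet a substantially-more-likely showing (weight exceeds 80): on (f) the weight is 88 less the opposing 2 gives net 86, which does exceed 80, so (f) meets the standard; on (g) the weight is 87 less the opposing 4 gives net 83, which does exceed 80, so (g) meets the standard.
  All elements met at the final stage.
Every stage carried; the carrier prevails on this issue.
— Issue III —
Stage III.1 (claimant, a preponderance, weight is at least 52): (h) 52 ≥ 52 — meets; (i) net 64−4=60 ≥ 52 — meets.
  All elements met. The burden passes to the carrier.
Stage III.2 (carrier, a scintilla of evidence, weight is at least 9): (j) net 91−93=-2 < 9 — fails; (k) 2 < 9 — fails.
  Stage III.2 not carried; the carrier fails its burden.
The analysis ends at Stage III.2; the claimant prevails on this issue.
Per-issue: Issue I → carrier; Issue II → carrier; Issue III → claimant. The claimant must prevail on at least one issue; overall, the claimant prevails.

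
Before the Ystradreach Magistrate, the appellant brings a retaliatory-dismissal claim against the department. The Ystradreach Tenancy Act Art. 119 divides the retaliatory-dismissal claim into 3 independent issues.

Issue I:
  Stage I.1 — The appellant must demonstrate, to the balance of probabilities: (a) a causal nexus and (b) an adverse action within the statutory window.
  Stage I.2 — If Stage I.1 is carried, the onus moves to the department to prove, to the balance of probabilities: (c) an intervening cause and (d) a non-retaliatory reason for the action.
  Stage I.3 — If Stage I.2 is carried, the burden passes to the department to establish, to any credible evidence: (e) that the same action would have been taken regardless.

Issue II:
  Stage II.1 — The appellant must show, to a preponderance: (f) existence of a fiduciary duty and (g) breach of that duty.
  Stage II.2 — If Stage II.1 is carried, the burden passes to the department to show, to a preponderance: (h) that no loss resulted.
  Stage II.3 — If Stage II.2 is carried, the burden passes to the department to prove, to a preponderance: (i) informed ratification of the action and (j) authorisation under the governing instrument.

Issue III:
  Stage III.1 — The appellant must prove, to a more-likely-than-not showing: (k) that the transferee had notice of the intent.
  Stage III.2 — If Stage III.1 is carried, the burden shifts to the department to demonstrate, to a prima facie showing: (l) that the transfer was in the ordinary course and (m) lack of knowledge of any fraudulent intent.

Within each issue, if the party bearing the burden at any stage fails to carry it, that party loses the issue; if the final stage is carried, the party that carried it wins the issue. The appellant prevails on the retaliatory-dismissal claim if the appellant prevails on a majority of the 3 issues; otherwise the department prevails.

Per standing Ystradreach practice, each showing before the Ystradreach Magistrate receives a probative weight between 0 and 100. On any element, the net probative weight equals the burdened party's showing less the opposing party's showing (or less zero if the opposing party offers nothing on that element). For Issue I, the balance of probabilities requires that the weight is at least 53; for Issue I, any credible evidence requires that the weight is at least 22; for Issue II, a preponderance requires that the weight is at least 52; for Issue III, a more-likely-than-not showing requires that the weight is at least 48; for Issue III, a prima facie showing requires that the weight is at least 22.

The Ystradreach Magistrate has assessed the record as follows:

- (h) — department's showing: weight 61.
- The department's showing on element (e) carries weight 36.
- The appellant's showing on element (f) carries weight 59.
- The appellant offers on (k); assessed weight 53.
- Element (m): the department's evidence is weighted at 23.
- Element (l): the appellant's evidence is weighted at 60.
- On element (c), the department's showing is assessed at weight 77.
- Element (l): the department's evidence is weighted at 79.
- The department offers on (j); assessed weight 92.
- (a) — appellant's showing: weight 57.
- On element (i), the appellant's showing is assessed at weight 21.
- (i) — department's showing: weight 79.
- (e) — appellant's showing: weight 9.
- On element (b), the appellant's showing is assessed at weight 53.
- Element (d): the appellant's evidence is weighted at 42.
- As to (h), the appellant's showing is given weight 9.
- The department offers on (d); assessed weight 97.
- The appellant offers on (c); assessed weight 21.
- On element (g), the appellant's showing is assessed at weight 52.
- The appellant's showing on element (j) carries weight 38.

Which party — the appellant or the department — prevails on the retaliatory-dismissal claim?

department

— Issue I —
Stage I.1 — burden on appellant; standard: the balance of probabilities (weight is at least 53).
    (a): 57 ≥ 53 [met]
    (b): 53 ≥ 53 [met]
  The appellant carries Stage I.1; the department now bears the burden.
Stage I.2 — burden on department; standard: the balance of probabilities (weight is at least 53).
    (c): 77 − 21 = 56 ≥ 53 [met]
    (d): 97 − 42 = 55 ≥ 53 [met]
  Stage I.2 carried; the burden remains with the department.
Stage I.3 — burden on department; standard: any credible evidence (weight is at least 22).
    (e): 36 − 9 = 27 ≥ 22 [met]
  Stage I.3 carried; the final stage is satisfied.
With every stage satisfied, the department prevails on this issue.
— Issue II —
Stage II.1 (appellant, a preponderance, weight is at least 52): (f) 59 ≥ 52 — meets; (g) 52 ≥ 52 — meets.
  All elements met. The burden passes to the department.
Stage II.2 (department, a preponderance, weight is at least 52): (h) net 61−9=52 ≥ 52 — meets.
  All elements met. The department retains the burden for Stage II.3.
Stage II.3 (department, a preponderance, weight is at least 52): (i) net 79−21=58 ≥ 52 — meets; (j) net 92−38=54 ≥ 52 — meets.
  All elements met at the final stage.
Every stage carried; the department prevails on this issue.
— Issue III —
Stage III.1 (appellant, a more-likely-than-not showing, weight is at least 48): (k) 53 ≥ 48 — meets.
  The appellant carries Stage III.1; the department now bears the burden.
Stage III.2 (department, a prima facie showing, weight is at least 22): (l) net 79−60=19 < 22 — fails; (m) 23 ≥ 22 — meets.
  The department does not carry Stage III.2.
The analysis ends at Stage III.2; the appellant prevails on this issue.
Per-issue: Issue I → department; Issue II → department; Issue III → appellant. The appellant must prevail on a majority of issues; overall, the department prevails.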